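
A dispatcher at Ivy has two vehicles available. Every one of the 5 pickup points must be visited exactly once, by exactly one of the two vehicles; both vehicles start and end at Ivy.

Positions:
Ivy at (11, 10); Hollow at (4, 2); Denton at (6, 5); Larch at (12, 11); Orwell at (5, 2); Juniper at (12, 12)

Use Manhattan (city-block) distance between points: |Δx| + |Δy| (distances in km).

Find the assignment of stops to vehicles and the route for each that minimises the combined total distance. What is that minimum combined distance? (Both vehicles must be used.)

Minimum combined distance: 36 km.

Try each way of splitting the stops between the two vehicles (each non-empty) and, for each split, find the best tour for each vehicle:
  {Hollow} + {Denton, Larch, Orwell, Juniper}: 30 + 34 = 64
  {Denton} + {Hollow, Larch, Orwell, Juniper}: 20 + 36 = 56
  {Hollow, Denton} + {Larch, Orwell, Juniper}: 30 + 34 = 64
  {Larch} + {Hollow, Denton, Orwell, Juniper}: 4 + 36 = 40
  {Hollow, Larch} + {Denton, Orwell, Juniper}: 34 + 34 = 68
  {Denton, Larch} + {Hollow, Orwell, Juniper}: 24 + 36 = 60
  … (15 splits in total)
  {Hollow, Denton, Orwell} + {Larch, Juniper}: 30 + 6 = 36  ← best
Best: vehicle 1 Ivy → Hollow → Orwell → Denton → Ivy = 30; vehicle 2 Ivy → Larch → Juniper → Ivy = 6; combined 36.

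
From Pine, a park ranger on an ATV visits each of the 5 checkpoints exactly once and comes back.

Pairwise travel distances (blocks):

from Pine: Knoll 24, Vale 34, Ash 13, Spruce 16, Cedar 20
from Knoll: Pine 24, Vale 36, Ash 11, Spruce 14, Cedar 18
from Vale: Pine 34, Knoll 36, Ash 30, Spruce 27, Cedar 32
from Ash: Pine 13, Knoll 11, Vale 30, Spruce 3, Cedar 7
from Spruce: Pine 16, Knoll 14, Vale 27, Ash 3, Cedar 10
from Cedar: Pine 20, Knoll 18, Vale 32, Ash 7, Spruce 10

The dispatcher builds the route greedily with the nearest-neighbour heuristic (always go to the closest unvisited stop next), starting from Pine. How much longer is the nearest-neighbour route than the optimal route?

The nearest-neighbour route is 1 blocks longer than optimal.

From Pine: Ash=13, Spruce=16, Cedar=20, Knoll=24, Vale=34 → choose Ash (13).
From Ash: Spruce=3, Cedar=7, Knoll=11, Vale=30 → choose Spruce (3).
From Spruce: Cedar=10, Knoll=14, Vale=27 → choose Cedar (10).
From Cedar: Knoll=18, Vale=32 → choose Knoll (18).
From Knoll: Vale=36 → choose Vale (36).
NN route Pine → Ash → Spruce → Cedar → Knoll → Vale → Pine costs 114.
Optimal: Pine → Knoll → Ash → Cedar → Spruce → Vale → Pine costs 113 (by enumerating all 60 distinct tours).
Excess = 114 − 113 = 1.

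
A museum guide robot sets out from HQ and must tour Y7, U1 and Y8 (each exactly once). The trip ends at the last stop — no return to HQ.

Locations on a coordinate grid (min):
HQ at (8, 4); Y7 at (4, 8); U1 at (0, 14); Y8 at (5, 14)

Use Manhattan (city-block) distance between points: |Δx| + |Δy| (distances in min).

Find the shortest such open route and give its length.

There are 3! = 6 possible orderings.
HQ → Y7 → U1 → Y8: 8+10+5 = 23
HQ → Y7 → Y8 → U1: 8+7+5 = 20
HQ → U1 → Y7 → Y8: 18+10+7 = 35
HQ → U1 → Y8 → Y7: 18+5+7 = 30
HQ → Y8 → Y7 → U1: 13+7+10 = 30
HQ → Y8 → U1 → Y7: 13+5+10 = 28
The minimum is 20.
One shortest path: HQ → Y7 → Y8 → U1.

Minimum one-way distance = 20 min.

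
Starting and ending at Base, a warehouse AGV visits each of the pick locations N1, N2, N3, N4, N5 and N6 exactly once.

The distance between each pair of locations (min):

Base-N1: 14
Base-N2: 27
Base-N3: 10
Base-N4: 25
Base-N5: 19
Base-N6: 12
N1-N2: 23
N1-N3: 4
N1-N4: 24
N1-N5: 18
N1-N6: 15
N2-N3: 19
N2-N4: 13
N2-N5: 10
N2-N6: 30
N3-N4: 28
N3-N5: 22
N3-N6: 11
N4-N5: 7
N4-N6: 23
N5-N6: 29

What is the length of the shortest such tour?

89 min — the shortest possible round trip.

There are 360 distinct closed tours to check (reversals are equivalent).
Base → N1 → N2 → N3 → N4 → N5 → N6 → Base: 14+23+19+28+7+29+12 = 132
Base → N1 → N2 → N3 → N4 → N6 → N5 → Base: 14+23+19+28+23+29+19 = 155
Base → N1 → N2 → N3 → N5 → N4 → N6 → Base: 14+23+19+22+7+23+12 = 120
Base → N1 → N2 → N3 → N5 → N6 → N4 → Base: 14+23+19+22+29+23+25 = 155
Base → N1 → N2 → N3 → N6 → N4 → N5 → Base: 14+23+19+11+23+7+19 = 116
Base → N1 → N2 → N3 → N6 → N5 → N4 → Base: 14+23+19+11+29+7+25 = 128
Base → N1 → N2 → N4 → N3 → N5 → N6 → Base: 14+23+13+28+22+29+12 = 141
Base → N1 → N2 → N4 → N3 → N6 → N5 → Base: 14+23+13+28+11+29+19 = 137
… (352 more)
Base → N1 → N3 → N2 → N5 → N4 → N6 → Base: 14+4+19+10+7+23+12 = 89  ← best
The minimum is 89.
One optimal route: Base → N1 → N3 → N2 → N5 → N4 → N6 → Base (or its reverse).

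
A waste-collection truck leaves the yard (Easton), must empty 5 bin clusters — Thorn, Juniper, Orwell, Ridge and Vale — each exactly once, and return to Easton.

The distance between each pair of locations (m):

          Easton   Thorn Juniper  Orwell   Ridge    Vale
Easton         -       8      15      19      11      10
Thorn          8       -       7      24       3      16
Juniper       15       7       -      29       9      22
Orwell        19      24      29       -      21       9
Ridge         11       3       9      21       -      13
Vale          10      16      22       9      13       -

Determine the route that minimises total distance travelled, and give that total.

64 m — the shortest possible round trip.

With 5 stops there are 5!/2 = 60 distinct round trips (a route and its reverse cost the same).
Easton - Thorn - Juniper - Orwell - Ridge - Vale - Easton: 8+7+29+21+13+10 = 88
Easton - Thorn - Juniper - Orwell - Vale - Ridge - Easton: 8+7+29+9+13+11 = 77
Easton - Thorn - Juniper - Ridge - Orwell - Vale - Easton: 8+7+9+21+9+10 = 64
Easton - Thorn - Juniper - Ridge - Vale - Orwell - Easton: 8+7+9+13+9+19 = 65
Easton - Thorn - Juniper - Vale - Orwell - Ridge - Easton: 8+7+22+9+21+11 = 78
Easton - Thorn - Juniper - Vale - Ridge - Orwell - Easton: 8+7+22+13+21+19 = 90
Easton - Thorn - Orwell - Juniper - Ridge - Vale - Easton: 8+24+29+9+13+10 = 93
Easton - Thorn - Orwell - Juniper - Vale - Ridge - Easton: 8+24+29+22+13+11 = 107
Easton - Thorn - Orwell - Ridge - Juniper - Vale - Easton: 8+24+21+9+22+10 = 94
Easton - Thorn - Orwell - Ridge - Vale - Juniper - Easton: 8+24+21+13+22+15 = 103
Easton - Thorn - Orwell - Vale - Juniper - Ridge - Easton: 8+24+9+22+9+11 = 83
Easton - Thorn - Orwell - Vale - Ridge - Juniper - Easton: 8+24+9+13+9+15 = 78
Easton - Thorn - Ridge - Juniper - Orwell - Vale - Easton: 8+3+9+29+9+10 = 68
Easton - Thorn - Ridge - Juniper - Vale - Orwell - Easton: 8+3+9+22+9+19 = 70
… (46 more)
The minimum is 64.
One optimal route: Easton → Thorn → Juniper → Ridge → Orwell → Vale → Easton (or its reverse).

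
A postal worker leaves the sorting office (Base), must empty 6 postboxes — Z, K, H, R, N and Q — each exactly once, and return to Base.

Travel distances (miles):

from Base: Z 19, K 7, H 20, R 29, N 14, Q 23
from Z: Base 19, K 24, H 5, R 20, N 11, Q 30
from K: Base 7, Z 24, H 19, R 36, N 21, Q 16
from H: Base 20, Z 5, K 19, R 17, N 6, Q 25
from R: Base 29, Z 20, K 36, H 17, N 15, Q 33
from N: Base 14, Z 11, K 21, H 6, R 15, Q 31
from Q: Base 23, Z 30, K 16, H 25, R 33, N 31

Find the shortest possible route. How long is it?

Base-Z-K-H-R-N-Q-Base: 19+24+19+17+15+31+23 = 148
Base-Z-K-H-R-Q-N-Base: 19+24+19+17+33+31+14 = 157
Base-Z-K-H-N-R-Q-Base: 19+24+19+6+15+33+23 = 139
Base-Z-K-H-N-Q-R-Base: 19+24+19+6+31+33+29 = 161
Base-Z-K-H-Q-R-N-Base: 19+24+19+25+33+15+14 = 149
Base-Z-K-H-Q-N-R-Base: 19+24+19+25+31+15+29 = 162
Base-Z-K-R-H-N-Q-Base: 19+24+36+17+6+31+23 = 156
Base-Z-K-R-H-Q-N-Base: 19+24+36+17+25+31+14 = 166
… (352 more)
Base-Z-H-N-R-Q-K-Base: 19+5+6+15+33+16+7 = 101  ← best
The minimum is 101.
One optimal route: Base → Z → H → N → R → Q → K → Base (or its reverse).

Minimum total distance: 101 miles.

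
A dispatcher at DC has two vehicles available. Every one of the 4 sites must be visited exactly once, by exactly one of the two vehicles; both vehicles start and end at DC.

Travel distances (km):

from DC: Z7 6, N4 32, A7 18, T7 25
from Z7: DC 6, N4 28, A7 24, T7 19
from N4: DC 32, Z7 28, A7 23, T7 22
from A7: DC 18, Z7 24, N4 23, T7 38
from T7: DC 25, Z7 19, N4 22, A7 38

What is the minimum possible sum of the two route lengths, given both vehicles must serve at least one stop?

There are 2^3 − 1 = 7 ways to divide the 4 stops into two non-empty groups. For each, the best each vehicle can do is its own shortest tour through its group:
  {Z7} + {N4, A7, T7}: 12 + 88 = 100
  {N4} + {Z7, A7, T7}: 64 + 81 = 145
  {Z7, N4} + {A7, T7}: 66 + 81 = 147
  {A7} + {Z7, N4, T7}: 36 + 79 = 115
  {Z7, A7} + {N4, T7}: 48 + 79 = 127
  {N4, A7} + {Z7, T7}: 73 + 50 = 123
  … (7 splits in total)
Best: vehicle 1 DC → Z7 → DC = 12; vehicle 2 DC → A7 → N4 → T7 → DC = 88; combined 100.

100 km — the smallest possible combined total.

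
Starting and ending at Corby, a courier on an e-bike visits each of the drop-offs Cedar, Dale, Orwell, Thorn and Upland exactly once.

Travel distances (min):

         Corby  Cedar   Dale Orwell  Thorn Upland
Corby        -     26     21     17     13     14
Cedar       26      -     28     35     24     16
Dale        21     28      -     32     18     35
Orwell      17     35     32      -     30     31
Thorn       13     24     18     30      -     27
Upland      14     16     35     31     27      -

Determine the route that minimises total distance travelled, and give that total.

Minimum total distance: 121 min.

There are 60 distinct closed tours to check (reversals are equivalent).
Corby-Cedar-Dale-Orwell-Thorn-Upland-Corby: 26+28+32+30+27+14 = 157
Corby-Cedar-Dale-Orwell-Upland-Thorn-Corby: 26+28+32+31+27+13 = 157
Corby-Cedar-Dale-Thorn-Orwell-Upland-Corby: 26+28+18+30+31+14 = 147
Corby-Cedar-Dale-Thorn-Upland-Orwell-Corby: 26+28+18+27+31+17 = 147
Corby-Cedar-Dale-Upland-Orwell-Thorn-Corby: 26+28+35+31+30+13 = 163
Corby-Cedar-Dale-Upland-Thorn-Orwell-Corby: 26+28+35+27+30+17 = 163
Corby-Cedar-Orwell-Dale-Thorn-Upland-Corby: 26+35+32+18+27+14 = 152
Corby-Cedar-Orwell-Dale-Upland-Thorn-Corby: 26+35+32+35+27+13 = 168
Corby-Cedar-Orwell-Thorn-Dale-Upland-Corby: 26+35+30+18+35+14 = 158
Corby-Cedar-Orwell-Thorn-Upland-Dale-Corby: 26+35+30+27+35+21 = 174
Corby-Cedar-Orwell-Upland-Dale-Thorn-Corby: 26+35+31+35+18+13 = 158
Corby-Cedar-Orwell-Upland-Thorn-Dale-Corby: 26+35+31+27+18+21 = 158
Corby-Cedar-Thorn-Dale-Orwell-Upland-Corby: 26+24+18+32+31+14 = 145
Corby-Cedar-Thorn-Dale-Upland-Orwell-Corby: 26+24+18+35+31+17 = 151
… (46 more)
Corby-Orwell-Dale-Thorn-Cedar-Upland-Corby: 17+32+18+24+16+14 = 121  ← best
The minimum is 121.
One optimal route: Corby → Orwell → Dale → Thorn → Cedar → Upland → Corby (or its reverse).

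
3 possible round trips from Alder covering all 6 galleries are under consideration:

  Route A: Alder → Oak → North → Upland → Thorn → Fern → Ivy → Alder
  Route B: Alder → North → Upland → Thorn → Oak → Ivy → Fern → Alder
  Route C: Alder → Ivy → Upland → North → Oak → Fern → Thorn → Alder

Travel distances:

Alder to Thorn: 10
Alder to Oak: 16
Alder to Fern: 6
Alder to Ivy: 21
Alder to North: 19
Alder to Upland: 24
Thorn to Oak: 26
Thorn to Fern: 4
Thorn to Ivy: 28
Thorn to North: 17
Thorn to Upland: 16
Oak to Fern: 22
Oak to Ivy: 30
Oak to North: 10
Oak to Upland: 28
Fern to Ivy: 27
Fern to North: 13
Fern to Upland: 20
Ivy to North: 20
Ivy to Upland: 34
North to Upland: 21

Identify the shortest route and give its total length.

115 — Route A is the shortest.

Route A: 16 + 10 + 21 + 16 + 4 + 27 + 21 = 115
Route B: 19 + 21 + 16 + 26 + 30 + 27 + 6 = 145
Route C: 21 + 34 + 21 + 10 + 22 + 4 + 10 = 122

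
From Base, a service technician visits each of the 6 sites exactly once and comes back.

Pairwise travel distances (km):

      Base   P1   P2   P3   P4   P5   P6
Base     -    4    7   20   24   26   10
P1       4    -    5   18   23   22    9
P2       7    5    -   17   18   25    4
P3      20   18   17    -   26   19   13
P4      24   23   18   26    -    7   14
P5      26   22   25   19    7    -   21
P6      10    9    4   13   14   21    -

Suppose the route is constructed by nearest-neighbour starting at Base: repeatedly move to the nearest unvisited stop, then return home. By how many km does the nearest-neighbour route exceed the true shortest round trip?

Excess over optimum: 3 km.

Base: P1=4, P2=7, P6=10, P3=20, P4=24, P5=26 ⇒ P1
P1: P2=5, P6=9, P3=18, P5=22, P4=23 ⇒ P2
P2: P6=4, P3=17, P4=18, P5=25 ⇒ P6
P6: P3=13, P4=14, P5=21 ⇒ P3
P3: P5=19, P4=26 ⇒ P5
P5: P4=7 ⇒ P4
NN route Base → P1 → P2 → P6 → P3 → P5 → P4 → Base costs 76.
Optimal: Base → P1 → P2 → P6 → P4 → P5 → P3 → Base costs 73 (by enumerating all 360 distinct tours).
Excess = 76 − 73 = 3.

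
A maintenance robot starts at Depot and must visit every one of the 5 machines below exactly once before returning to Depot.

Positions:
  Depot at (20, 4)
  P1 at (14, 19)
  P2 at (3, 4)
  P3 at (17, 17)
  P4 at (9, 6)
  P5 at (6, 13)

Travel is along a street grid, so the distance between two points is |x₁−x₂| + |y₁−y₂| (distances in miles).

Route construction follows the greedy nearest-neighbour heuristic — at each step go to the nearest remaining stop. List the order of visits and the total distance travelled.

From Depot: distances to unvisited — P4=13, P3=16, P2=17, P1=21, P5=23. Nearest is P4 (13).
From P4: distances to unvisited — P2=8, P5=10, P1=18, P3=19. Nearest is P2 (8).
From P2: distances to unvisited — P5=12, P1=26, P3=27. Nearest is P5 (12).
From P5: distances to unvisited — P1=14, P3=15. Nearest is P1 (14).
From P1: distances to unvisited — P3=5. Nearest is P3 (5).
Return P3→Depot: 16.
Total = 13 + 8 + 12 + 14 + 5 + 16 = 68.

68 miles along Depot → P4 → P2 → P5 → P1 → P3 → Depot.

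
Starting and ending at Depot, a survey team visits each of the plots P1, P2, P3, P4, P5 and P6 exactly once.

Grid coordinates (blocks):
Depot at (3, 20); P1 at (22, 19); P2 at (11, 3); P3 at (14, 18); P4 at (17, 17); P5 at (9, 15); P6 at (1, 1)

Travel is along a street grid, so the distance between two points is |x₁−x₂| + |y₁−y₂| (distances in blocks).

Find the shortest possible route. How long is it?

With 6 stops there are 6!/2 = 360 distinct round trips (a route and its reverse cost the same).
Depot - P1 - P2 - P3 - P4 - P5 - P6 - Depot: 20+27+18+4+10+22+21 = 122
Depot - P1 - P2 - P3 - P4 - P6 - P5 - Depot: 20+27+18+4+32+22+11 = 134
Depot - P1 - P2 - P3 - P5 - P4 - P6 - Depot: 20+27+18+8+10+32+21 = 136
Depot - P1 - P2 - P3 - P5 - P6 - P4 - Depot: 20+27+18+8+22+32+17 = 144
Depot - P1 - P2 - P3 - P6 - P4 - P5 - Depot: 20+27+18+30+32+10+11 = 148
Depot - P1 - P2 - P3 - P6 - P5 - P4 - Depot: 20+27+18+30+22+10+17 = 144
Depot - P1 - P2 - P4 - P3 - P5 - P6 - Depot: 20+27+20+4+8+22+21 = 122
Depot - P1 - P2 - P4 - P3 - P6 - P5 - Depot: 20+27+20+4+30+22+11 = 134
… (352 more)
Depot - P1 - P4 - P3 - P5 - P2 - P6 - Depot: 20+7+4+8+14+12+21 = 86  ← best
The minimum is 86.
One optimal route: Depot → P1 → P4 → P3 → P5 → P2 → P6 → Depot (or its reverse).

86 blocks — the shortest possible round trip.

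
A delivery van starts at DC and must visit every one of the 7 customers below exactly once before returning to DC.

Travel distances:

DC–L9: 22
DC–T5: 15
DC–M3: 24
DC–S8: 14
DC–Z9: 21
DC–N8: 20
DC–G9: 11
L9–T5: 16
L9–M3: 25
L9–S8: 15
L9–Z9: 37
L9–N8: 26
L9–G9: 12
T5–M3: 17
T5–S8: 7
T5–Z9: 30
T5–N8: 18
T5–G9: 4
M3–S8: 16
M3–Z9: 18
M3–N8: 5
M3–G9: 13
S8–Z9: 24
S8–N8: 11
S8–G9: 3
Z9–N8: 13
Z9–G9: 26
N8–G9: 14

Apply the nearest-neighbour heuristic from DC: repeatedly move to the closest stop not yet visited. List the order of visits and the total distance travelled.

Nearest-neighbour total = 101; route DC → G9 → S8 → T5 → L9 → M3 → N8 → Z9 → DC.

DC → [G9:11 / S8:14 / T5:15 / N8:20 / Z9:21 / L9:22 / M3:24] → G9 (11)
G9 → [S8:3 / T5:4 / L9:12 / M3:13 / N8:14 / Z9:26] → S8 (3)
S8 → [T5:7 / N8:11 / L9:15 / M3:16 / Z9:24] → T5 (7)
T5 → [L9:16 / M3:17 / N8:18 / Z9:30] → L9 (16)
L9 → [M3:25 / N8:26 / Z9:37] → M3 (25)
M3 → [N8:5 / Z9:18] → N8 (5)
N8 → [Z9:13] → Z9 (13)
Return Z9→DC: 21.
Total = 11 + 3 + 7 + 16 + 25 + 5 + 13 + 21 = 101.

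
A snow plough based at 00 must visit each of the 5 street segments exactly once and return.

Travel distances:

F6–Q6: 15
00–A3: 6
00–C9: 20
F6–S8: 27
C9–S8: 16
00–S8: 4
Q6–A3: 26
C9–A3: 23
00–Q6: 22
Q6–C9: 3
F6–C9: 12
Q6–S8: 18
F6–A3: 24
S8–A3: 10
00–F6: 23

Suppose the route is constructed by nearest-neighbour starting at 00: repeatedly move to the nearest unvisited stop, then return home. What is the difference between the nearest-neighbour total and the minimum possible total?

00: S8=4, A3=6, C9=20, Q6=22, F6=23 ⇒ S8
S8: A3=10, C9=16, Q6=18, F6=27 ⇒ A3
A3: C9=23, F6=24, Q6=26 ⇒ C9
C9: Q6=3, F6=12 ⇒ Q6
Q6: F6=15 ⇒ F6
NN route 00 → S8 → A3 → C9 → Q6 → F6 → 00 costs 78.
Optimal: 00 → S8 → Q6 → C9 → F6 → A3 → 00 costs 67 (by enumerating all 60 distinct tours).
Excess = 78 − 67 = 11.

Excess over optimum: 11.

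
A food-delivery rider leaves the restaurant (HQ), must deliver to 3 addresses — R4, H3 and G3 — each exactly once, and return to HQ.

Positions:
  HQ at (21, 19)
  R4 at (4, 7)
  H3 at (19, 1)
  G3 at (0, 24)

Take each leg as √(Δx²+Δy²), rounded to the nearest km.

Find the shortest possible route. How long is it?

Minimum total distance: 73 km.

There are 3 distinct closed tours to check (reversals are equivalent).
HQ→R4→H3→G3→HQ: 21+16+30+22 = 89
HQ→R4→G3→H3→HQ: 21+17+30+18 = 86
HQ→H3→R4→G3→HQ: 18+16+17+22 = 73
The minimum is 73.
One optimal route: HQ → H3 → R4 → G3 → HQ (or its reverse).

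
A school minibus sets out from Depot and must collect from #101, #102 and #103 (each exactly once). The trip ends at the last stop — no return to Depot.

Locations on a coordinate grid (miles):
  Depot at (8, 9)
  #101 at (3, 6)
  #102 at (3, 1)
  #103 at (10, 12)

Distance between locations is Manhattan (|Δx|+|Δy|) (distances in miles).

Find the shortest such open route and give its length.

Minimum one-way distance = 23 miles.

There are 3! = 6 possible orderings.
Depot → #101 → #102 → #103: 8+5+18 = 31
Depot → #101 → #103 → #102: 8+13+18 = 39
Depot → #102 → #101 → #103: 13+5+13 = 31
Depot → #102 → #103 → #101: 13+18+13 = 44
Depot → #103 → #101 → #102: 5+13+5 = 23
Depot → #103 → #102 → #101: 5+18+5 = 28
The minimum is 23.
One shortest path: Depot → #103 → #101 → #102.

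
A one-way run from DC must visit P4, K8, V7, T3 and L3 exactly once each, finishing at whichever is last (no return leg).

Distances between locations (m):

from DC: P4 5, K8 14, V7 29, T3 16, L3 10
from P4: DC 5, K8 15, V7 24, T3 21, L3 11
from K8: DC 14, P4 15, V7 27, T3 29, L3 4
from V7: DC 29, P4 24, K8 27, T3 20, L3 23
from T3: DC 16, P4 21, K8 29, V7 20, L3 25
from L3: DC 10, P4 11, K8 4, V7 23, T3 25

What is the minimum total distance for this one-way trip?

There are 5! = 120 possible orderings.
DC - P4 - K8 - V7 - T3 - L3: 5+15+27+20+25 = 92
DC - P4 - K8 - V7 - L3 - T3: 5+15+27+23+25 = 95
DC - P4 - K8 - T3 - V7 - L3: 5+15+29+20+23 = 92
DC - P4 - K8 - T3 - L3 - V7: 5+15+29+25+23 = 97
DC - P4 - K8 - L3 - V7 - T3: 5+15+4+23+20 = 67
DC - P4 - K8 - L3 - T3 - V7: 5+15+4+25+20 = 69
DC - P4 - V7 - K8 - T3 - L3: 5+24+27+29+25 = 110
DC - P4 - V7 - K8 - L3 - T3: 5+24+27+4+25 = 85
DC - P4 - V7 - T3 - K8 - L3: 5+24+20+29+4 = 82
DC - P4 - V7 - T3 - L3 - K8: 5+24+20+25+4 = 78
DC - P4 - V7 - L3 - K8 - T3: 5+24+23+4+29 = 85
DC - P4 - V7 - L3 - T3 - K8: 5+24+23+25+29 = 106
DC - P4 - T3 - K8 - V7 - L3: 5+21+29+27+23 = 105
DC - P4 - T3 - K8 - L3 - V7: 5+21+29+4+23 = 82
… (106 more)
The minimum is 67.
One shortest path: DC → P4 → K8 → L3 → V7 → T3.

67 m — the minimum one-way total.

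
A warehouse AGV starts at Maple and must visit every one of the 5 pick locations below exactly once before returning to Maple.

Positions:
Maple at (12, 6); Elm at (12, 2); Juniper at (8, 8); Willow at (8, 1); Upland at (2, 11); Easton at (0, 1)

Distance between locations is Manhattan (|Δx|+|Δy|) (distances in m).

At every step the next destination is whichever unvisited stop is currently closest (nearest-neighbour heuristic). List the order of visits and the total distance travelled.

Maple → [Elm:4 / Juniper:6 / Willow:9 / Upland:15 / Easton:17] → Elm (4)
Elm → [Willow:5 / Juniper:10 / Easton:13 / Upland:19] → Willow (5)
Willow → [Juniper:7 / Easton:8 / Upland:16] → Juniper (7)
Juniper → [Upland:9 / Easton:15] → Upland (9)
Upland → [Easton:12] → Easton (12)
Return Easton→Maple: 17.
Total = 4 + 5 + 7 + 9 + 12 + 17 = 54.

Nearest-neighbour total = 54 m; route Maple → Elm → Willow → Juniper → Upland → Easton → Maple.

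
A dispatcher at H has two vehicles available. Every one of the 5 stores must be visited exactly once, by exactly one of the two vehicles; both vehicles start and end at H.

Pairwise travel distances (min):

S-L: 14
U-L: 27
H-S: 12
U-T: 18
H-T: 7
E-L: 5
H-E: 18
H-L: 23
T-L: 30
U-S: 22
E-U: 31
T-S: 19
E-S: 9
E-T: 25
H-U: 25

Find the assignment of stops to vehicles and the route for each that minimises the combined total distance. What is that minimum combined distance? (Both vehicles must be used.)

There are 2^4 − 1 = 15 ways to divide the 5 stops into two non-empty groups. For each, the best each vehicle can do is its own shortest tour through its group:
  {E} + {U, T, S, L}: 36 + 78 = 114
  {U} + {E, T, S, L}: 50 + 63 = 113
  {E, U} + {T, S, L}: 74 + 63 = 137
  {T} + {E, U, S, L}: 14 + 78 = 92
  {E, T} + {U, S, L}: 50 + 78 = 128
  {U, T} + {E, S, L}: 50 + 49 = 99
  … (15 splits in total)
Best: vehicle 1 H → T → H = 14; vehicle 2 H → U → L → E → S → H = 78; combined 92.

Minimum combined distance: 92 min.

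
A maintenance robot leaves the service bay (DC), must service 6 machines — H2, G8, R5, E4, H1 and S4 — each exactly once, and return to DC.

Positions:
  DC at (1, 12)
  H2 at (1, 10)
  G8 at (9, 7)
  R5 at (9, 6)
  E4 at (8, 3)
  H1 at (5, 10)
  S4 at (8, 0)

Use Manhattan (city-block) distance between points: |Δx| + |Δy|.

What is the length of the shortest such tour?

With 6 stops there are 6!/2 = 360 distinct round trips (a route and its reverse cost the same).
DC → H2 → G8 → R5 → E4 → H1 → S4 → DC: 2+11+1+4+10+13+19 = 60
DC → H2 → G8 → R5 → E4 → S4 → H1 → DC: 2+11+1+4+3+13+6 = 40
DC → H2 → G8 → R5 → H1 → E4 → S4 → DC: 2+11+1+8+10+3+19 = 54
DC → H2 → G8 → R5 → H1 → S4 → E4 → DC: 2+11+1+8+13+3+16 = 54
DC → H2 → G8 → R5 → S4 → E4 → H1 → DC: 2+11+1+7+3+10+6 = 40
DC → H2 → G8 → R5 → S4 → H1 → E4 → DC: 2+11+1+7+13+10+16 = 60
DC → H2 → G8 → E4 → R5 → H1 → S4 → DC: 2+11+5+4+8+13+19 = 62
DC → H2 → G8 → E4 → R5 → S4 → H1 → DC: 2+11+5+4+7+13+6 = 48
… (352 more)
The minimum is 40.
One optimal route: DC → H2 → G8 → R5 → E4 → S4 → H1 → DC (or its reverse).

40 — the shortest possible round trip.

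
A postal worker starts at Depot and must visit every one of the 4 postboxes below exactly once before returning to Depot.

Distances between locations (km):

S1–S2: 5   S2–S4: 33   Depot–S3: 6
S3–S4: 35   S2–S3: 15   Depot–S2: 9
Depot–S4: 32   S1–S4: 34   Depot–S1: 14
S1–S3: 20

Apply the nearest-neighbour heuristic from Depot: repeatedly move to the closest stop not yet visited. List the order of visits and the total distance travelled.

Nearest-neighbour total = 92 km; route Depot → S3 → S2 → S1 → S4 → Depot.

From Depot: distances to unvisited — S3=6, S2=9, S1=14, S4=32. Nearest is S3 (6).
From S3: distances to unvisited — S2=15, S1=20, S4=35. Nearest is S2 (15).
From S2: distances to unvisited — S1=5, S4=33. Nearest is S1 (5).
From S1: distances to unvisited — S4=34. Nearest is S4 (34).
Return S4→Depot: 32.
Total = 6 + 15 + 5 + 34 + 32 = 92.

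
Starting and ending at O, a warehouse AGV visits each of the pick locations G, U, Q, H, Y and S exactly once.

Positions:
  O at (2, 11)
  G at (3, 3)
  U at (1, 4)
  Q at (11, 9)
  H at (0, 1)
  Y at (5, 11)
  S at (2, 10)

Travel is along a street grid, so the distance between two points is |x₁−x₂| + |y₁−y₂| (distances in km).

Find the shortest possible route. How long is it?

Shortest round trip = 42 km.

With 6 stops there are 6!/2 = 360 distinct round trips (a route and its reverse cost the same).
O→G→U→Q→H→Y→S→O: 9+3+15+19+15+4+1 = 66
O→G→U→Q→H→S→Y→O: 9+3+15+19+11+4+3 = 64
O→G→U→Q→Y→H→S→O: 9+3+15+8+15+11+1 = 62
O→G→U→Q→Y→S→H→O: 9+3+15+8+4+11+12 = 62
O→G→U→Q→S→H→Y→O: 9+3+15+10+11+15+3 = 66
O→G→U→Q→S→Y→H→O: 9+3+15+10+4+15+12 = 68
O→G→U→H→Q→Y→S→O: 9+3+4+19+8+4+1 = 48
O→G→U→H→Q→S→Y→O: 9+3+4+19+10+4+3 = 52
… (352 more)
O→Y→Q→G→H→U→S→O: 3+8+14+5+4+7+1 = 42  ← best
The minimum is 42.
One optimal route: O → Y → Q → G → H → U → S → O (or its reverse).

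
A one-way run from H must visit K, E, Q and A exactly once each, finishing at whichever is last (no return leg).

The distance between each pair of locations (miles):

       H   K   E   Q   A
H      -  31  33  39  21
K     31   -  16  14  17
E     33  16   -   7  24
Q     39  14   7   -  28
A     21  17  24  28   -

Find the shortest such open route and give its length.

59 miles — the minimum one-way total.

There are 4! = 24 possible orderings.
H → K → E → Q → A: 31+16+7+28 = 82
H → K → E → A → Q: 31+16+24+28 = 99
H → K → Q → E → A: 31+14+7+24 = 76
H → K → Q → A → E: 31+14+28+24 = 97
H → K → A → E → Q: 31+17+24+7 = 79
H → K → A → Q → E: 31+17+28+7 = 83
H → E → K → Q → A: 33+16+14+28 = 91
H → E → K → A → Q: 33+16+17+28 = 94
H → E → Q → K → A: 33+7+14+17 = 71
H → E → Q → A → K: 33+7+28+17 = 85
H → E → A → K → Q: 33+24+17+14 = 88
H → E → A → Q → K: 33+24+28+14 = 99
H → Q → K → E → A: 39+14+16+24 = 93
H → Q → K → A → E: 39+14+17+24 = 94
… (10 more)
H → A → K → Q → E: 21+17+14+7 = 59  ← best
The minimum is 59.
One shortest path: H → A → K → Q → E.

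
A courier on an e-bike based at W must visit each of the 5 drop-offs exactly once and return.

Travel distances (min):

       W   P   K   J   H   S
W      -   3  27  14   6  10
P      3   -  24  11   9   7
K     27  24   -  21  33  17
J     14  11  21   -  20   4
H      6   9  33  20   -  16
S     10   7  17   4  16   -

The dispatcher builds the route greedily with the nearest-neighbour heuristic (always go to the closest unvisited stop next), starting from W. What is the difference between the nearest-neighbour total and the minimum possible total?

W: P=3, H=6, S=10, J=14, K=27 ⇒ P
P: S=7, H=9, J=11, K=24 ⇒ S
S: J=4, H=16, K=17 ⇒ J
J: H=20, K=21 ⇒ H
H: K=33 ⇒ K
NN route W → P → S → J → H → K → W costs 94.
Optimal: W → P → K → J → S → H → W costs 74 (by enumerating all 60 distinct tours).
Excess = 94 − 74 = 20.

Excess over optimum: 20 min.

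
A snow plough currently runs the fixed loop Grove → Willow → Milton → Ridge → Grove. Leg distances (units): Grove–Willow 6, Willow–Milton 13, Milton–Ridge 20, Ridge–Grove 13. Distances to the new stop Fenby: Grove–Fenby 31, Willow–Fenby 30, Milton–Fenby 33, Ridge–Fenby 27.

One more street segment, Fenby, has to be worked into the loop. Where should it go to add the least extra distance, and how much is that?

Minimum extra distance: 40, inserting Fenby between Milton and Ridge.

Insertion cost between consecutive stops i–j is d(i,Fenby) + d(Fenby,j) − d(i,j):
  between Grove and Willow: 31 + 30 − 6 = 55
  between Willow and Milton: 30 + 33 − 13 = 50
  between Milton and Ridge: 33 + 27 − 20 = 40
  between Ridge and Grove: 27 + 31 − 13 = 45
Cheapest insertion is between Milton and Ridge, adding 40.
New total = 52 + 40 = 92.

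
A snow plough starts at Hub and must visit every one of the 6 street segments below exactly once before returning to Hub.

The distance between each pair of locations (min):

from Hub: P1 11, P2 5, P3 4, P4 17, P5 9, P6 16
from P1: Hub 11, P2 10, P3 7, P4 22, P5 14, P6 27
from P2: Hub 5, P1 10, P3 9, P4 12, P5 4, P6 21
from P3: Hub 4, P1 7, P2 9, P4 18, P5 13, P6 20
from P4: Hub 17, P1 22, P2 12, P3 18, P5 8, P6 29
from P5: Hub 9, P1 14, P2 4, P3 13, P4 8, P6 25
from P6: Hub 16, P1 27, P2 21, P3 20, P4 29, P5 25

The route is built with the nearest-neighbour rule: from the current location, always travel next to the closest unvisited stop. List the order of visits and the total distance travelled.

At Hub the remaining stops are P3 4, P2 5, P5 9, P1 11, P6 16, P4 17; go to P3.
At P3 the remaining stops are P1 7, P2 9, P5 13, P4 18, P6 20; go to P1.
At P1 the remaining stops are P2 10, P5 14, P4 22, P6 27; go to P2.
At P2 the remaining stops are P5 4, P4 12, P6 21; go to P5.
At P5 the remaining stops are P4 8, P6 25; go to P4.
At P4 the remaining stops are P6 29; go to P6.
Return P6→Hub: 16.
Total = 4 + 7 + 10 + 4 + 8 + 29 + 16 = 78.

Total distance 78 min via the nearest-neighbour route Hub → P3 → P1 → P2 → P5 → P4 → P6 → Hub.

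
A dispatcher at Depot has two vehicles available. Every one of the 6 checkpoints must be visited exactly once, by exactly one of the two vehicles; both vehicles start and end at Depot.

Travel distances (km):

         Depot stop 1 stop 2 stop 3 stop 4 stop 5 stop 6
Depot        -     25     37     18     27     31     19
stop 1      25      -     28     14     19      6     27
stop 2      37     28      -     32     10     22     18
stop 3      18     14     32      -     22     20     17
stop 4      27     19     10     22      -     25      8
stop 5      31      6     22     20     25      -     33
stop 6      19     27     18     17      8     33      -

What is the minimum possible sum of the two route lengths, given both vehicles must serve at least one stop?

126 km — the smallest possible combined total.

There are 2^5 − 1 = 31 ways to divide the 6 stops into two non-empty groups. For each, the best each vehicle can do is its own shortest tour through its group:
  {stop 1} + {stop 2, stop 3, stop 4, stop 5, stop 6}: 50 + 97 = 147
  {stop 2} + {stop 1, stop 3, stop 4, stop 5, stop 6}: 74 + 90 = 164
  {stop 1, stop 2} + {stop 3, stop 4, stop 5, stop 6}: 90 + 90 = 180
  {stop 3} + {stop 1, stop 2, stop 4, stop 5, stop 6}: 36 + 90 = 126
  {stop 1, stop 3} + {stop 2, stop 4, stop 5, stop 6}: 57 + 90 = 147
  {stop 2, stop 3} + {stop 1, stop 4, stop 5, stop 6}: 87 + 83 = 170
  … (31 splits in total)
Best: vehicle 1 Depot → stop 3 → Depot = 36; vehicle 2 Depot → stop 1 → stop 5 → stop 2 → stop 4 → stop 6 → Depot = 90; combined 126.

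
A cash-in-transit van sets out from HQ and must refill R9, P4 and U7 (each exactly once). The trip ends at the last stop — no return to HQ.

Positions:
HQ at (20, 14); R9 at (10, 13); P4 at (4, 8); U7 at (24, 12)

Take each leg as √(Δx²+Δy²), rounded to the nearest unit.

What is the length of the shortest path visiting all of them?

There are 3! = 6 possible orderings.
HQ - R9 - P4 - U7: 10+8+20 = 38
HQ - R9 - U7 - P4: 10+14+20 = 44
HQ - P4 - R9 - U7: 17+8+14 = 39
HQ - P4 - U7 - R9: 17+20+14 = 51
HQ - U7 - R9 - P4: 4+14+8 = 26
HQ - U7 - P4 - R9: 4+20+8 = 32
The minimum is 26.
One shortest path: HQ → U7 → R9 → P4.

26 — the minimum one-way total.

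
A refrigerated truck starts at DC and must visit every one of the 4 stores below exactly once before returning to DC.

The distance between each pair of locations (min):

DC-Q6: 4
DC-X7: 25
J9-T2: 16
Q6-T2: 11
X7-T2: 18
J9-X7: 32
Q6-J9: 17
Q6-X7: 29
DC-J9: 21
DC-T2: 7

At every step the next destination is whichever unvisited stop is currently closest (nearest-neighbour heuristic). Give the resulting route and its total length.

DC → [Q6:4 / T2:7 / J9:21 / X7:25] → Q6 (4)
Q6 → [T2:11 / J9:17 / X7:29] → T2 (11)
T2 → [J9:16 / X7:18] → J9 (16)
J9 → [X7:32] → X7 (32)
Return X7→DC: 25.
Total = 4 + 11 + 16 + 32 + 25 = 88.

88 min along DC → Q6 → T2 → J9 → X7 → DC.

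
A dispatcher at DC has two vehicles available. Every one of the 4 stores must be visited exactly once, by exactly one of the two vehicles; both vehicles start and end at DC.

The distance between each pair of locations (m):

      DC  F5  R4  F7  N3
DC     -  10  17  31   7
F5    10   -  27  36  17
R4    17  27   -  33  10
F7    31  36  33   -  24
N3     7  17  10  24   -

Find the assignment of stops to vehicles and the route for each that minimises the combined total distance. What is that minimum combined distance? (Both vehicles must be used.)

Minimum combined distance: 101 m.

There are 2^3 − 1 = 7 ways to divide the 4 stops into two non-empty groups. For each, the best each vehicle can do is its own shortest tour through its group:
  {F5} + {R4, F7, N3}: 20 + 81 = 101
  {R4} + {F5, F7, N3}: 34 + 77 = 111
  {F5, R4} + {F7, N3}: 54 + 62 = 116
  {F7} + {F5, R4, N3}: 62 + 54 = 116
  {F5, F7} + {R4, N3}: 77 + 34 = 111
  {R4, F7} + {F5, N3}: 81 + 34 = 115
  … (7 splits in total)
Best: vehicle 1 DC → F5 → DC = 20; vehicle 2 DC → R4 → F7 → N3 → DC = 81; combined 101.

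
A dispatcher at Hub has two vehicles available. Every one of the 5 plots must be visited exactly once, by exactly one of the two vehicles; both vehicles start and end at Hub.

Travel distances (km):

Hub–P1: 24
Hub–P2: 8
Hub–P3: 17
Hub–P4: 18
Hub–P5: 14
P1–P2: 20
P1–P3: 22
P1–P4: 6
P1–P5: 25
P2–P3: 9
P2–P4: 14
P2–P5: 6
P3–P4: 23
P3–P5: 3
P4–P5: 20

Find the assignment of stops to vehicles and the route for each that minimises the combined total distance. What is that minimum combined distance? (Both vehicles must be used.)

79 km — the smallest possible combined total.

There are 2^4 − 1 = 15 ways to divide the 5 stops into two non-empty groups. For each, the best each vehicle can do is its own shortest tour through its group:
  {P1} + {P2, P3, P4, P5}: 48 + 58 = 106
  {P2} + {P1, P3, P4, P5}: 16 + 63 = 79
  {P1, P2} + {P3, P4, P5}: 52 + 58 = 110
  {P3} + {P1, P2, P4, P5}: 34 + 63 = 97
  {P1, P3} + {P2, P4, P5}: 63 + 52 = 115
  {P2, P3} + {P1, P4, P5}: 34 + 63 = 97
  … (15 splits in total)
Best: vehicle 1 Hub → P2 → Hub = 16; vehicle 2 Hub → P4 → P1 → P3 → P5 → Hub = 63; combined 79.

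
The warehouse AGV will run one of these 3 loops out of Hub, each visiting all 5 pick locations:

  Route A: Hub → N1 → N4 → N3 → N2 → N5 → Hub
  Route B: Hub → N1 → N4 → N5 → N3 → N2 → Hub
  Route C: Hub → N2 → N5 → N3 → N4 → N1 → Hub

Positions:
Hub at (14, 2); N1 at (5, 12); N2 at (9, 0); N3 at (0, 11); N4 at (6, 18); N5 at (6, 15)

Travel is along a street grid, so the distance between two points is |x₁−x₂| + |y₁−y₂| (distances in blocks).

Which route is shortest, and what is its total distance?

Shortest is Route B, total 66 blocks.

Route A: 19 + 7 + 13 + 20 + 18 + 21 = 98
Route B: 19 + 7 + 3 + 10 + 20 + 7 = 66
Route C: 7 + 18 + 10 + 13 + 7 + 19 = 74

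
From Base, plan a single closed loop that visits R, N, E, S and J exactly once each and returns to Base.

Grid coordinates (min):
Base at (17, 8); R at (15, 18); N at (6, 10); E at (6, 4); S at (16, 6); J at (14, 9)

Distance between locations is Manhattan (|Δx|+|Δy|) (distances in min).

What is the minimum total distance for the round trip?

Shortest round trip = 52 min.

With 5 stops there are 5!/2 = 60 distinct round trips (a route and its reverse cost the same).
Base→R→N→E→S→J→Base: 12+17+6+12+5+4 = 56
Base→R→N→E→J→S→Base: 12+17+6+13+5+3 = 56
Base→R→N→S→E→J→Base: 12+17+14+12+13+4 = 72
Base→R→N→S→J→E→Base: 12+17+14+5+13+15 = 76
Base→R→N→J→E→S→Base: 12+17+9+13+12+3 = 66
Base→R→N→J→S→E→Base: 12+17+9+5+12+15 = 70
Base→R→E→N→S→J→Base: 12+23+6+14+5+4 = 64
Base→R→E→N→J→S→Base: 12+23+6+9+5+3 = 58
Base→R→E→S→N→J→Base: 12+23+12+14+9+4 = 74
Base→R→E→S→J→N→Base: 12+23+12+5+9+13 = 74
Base→R→E→J→N→S→Base: 12+23+13+9+14+3 = 74
Base→R→E→J→S→N→Base: 12+23+13+5+14+13 = 80
Base→R→S→N→E→J→Base: 12+13+14+6+13+4 = 62
Base→R→S→N→J→E→Base: 12+13+14+9+13+15 = 76
… (46 more)
Base→R→J→N→E→S→Base: 12+10+9+6+12+3 = 52  ← best
The minimum is 52.
One optimal route: Base → R → J → N → E → S → Base (or its reverse).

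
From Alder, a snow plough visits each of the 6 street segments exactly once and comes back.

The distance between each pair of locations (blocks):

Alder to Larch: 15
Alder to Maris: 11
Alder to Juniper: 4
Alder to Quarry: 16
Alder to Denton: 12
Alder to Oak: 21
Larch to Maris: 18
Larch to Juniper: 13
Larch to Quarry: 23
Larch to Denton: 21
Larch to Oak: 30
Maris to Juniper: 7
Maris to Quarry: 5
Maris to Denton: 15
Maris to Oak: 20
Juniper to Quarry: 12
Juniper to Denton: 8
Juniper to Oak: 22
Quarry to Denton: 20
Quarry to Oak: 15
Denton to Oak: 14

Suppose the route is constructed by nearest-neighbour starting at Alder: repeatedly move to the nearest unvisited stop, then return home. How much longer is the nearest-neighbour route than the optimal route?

2 blocks longer than the optimal tour.

From Alder: Juniper=4, Maris=11, Denton=12, Larch=15, Quarry=16, Oak=21 → choose Juniper (4).
From Juniper: Maris=7, Denton=8, Quarry=12, Larch=13, Oak=22 → choose Maris (7).
From Maris: Quarry=5, Denton=15, Larch=18, Oak=20 → choose Quarry (5).
From Quarry: Oak=15, Denton=20, Larch=23 → choose Oak (15).
From Oak: Denton=14, Larch=30 → choose Denton (14).
From Denton: Larch=21 → choose Larch (21).
NN route Alder → Juniper → Maris → Quarry → Oak → Denton → Larch → Alder costs 81.
Optimal: Alder → Larch → Maris → Quarry → Oak → Denton → Juniper → Alder costs 79 (by enumerating all 360 distinct tours).
Excess = 81 − 79 = 2.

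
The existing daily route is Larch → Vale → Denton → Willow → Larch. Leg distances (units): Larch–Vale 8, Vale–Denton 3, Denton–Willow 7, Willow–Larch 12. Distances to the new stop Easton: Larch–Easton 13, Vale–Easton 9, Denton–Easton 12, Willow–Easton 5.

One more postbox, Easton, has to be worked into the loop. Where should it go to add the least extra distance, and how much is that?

+6 — insert Easton between Willow and Larch.

Insertion cost between consecutive stops i–j is d(i,Easton) + d(Easton,j) − d(i,j):
  between Larch and Vale: 13 + 9 − 8 = 14
  between Vale and Denton: 9 + 12 − 3 = 18
  between Denton and Willow: 12 + 5 − 7 = 10
  between Willow and Larch: 5 + 13 − 12 = 6
Cheapest insertion is between Willow and Larch, adding 6.
New total = 30 + 6 = 36.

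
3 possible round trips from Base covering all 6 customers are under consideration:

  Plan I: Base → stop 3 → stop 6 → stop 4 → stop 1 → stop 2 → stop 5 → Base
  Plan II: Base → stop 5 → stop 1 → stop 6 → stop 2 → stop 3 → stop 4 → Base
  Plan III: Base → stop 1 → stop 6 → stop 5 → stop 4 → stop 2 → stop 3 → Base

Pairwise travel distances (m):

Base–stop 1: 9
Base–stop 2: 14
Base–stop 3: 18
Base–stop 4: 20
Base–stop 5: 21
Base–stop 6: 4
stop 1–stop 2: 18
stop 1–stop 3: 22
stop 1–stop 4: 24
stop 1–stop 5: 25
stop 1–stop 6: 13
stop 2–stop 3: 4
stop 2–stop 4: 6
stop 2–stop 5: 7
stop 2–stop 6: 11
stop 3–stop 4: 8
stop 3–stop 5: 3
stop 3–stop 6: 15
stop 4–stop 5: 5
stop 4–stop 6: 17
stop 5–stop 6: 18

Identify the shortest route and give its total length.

Plan I: 18 + 15 + 17 + 24 + 18 + 7 + 21 = 120
Plan II: 21 + 25 + 13 + 11 + 4 + 8 + 20 = 102
Plan III: 9 + 13 + 18 + 5 + 6 + 4 + 18 = 73

73 m — Plan III is the shortest.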